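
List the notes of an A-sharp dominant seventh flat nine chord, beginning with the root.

A-sharp dominant seventh flat nine is a dominant seventh flat nine built on A#.
Root: A#
Major 3rd (3rd): C##
Perfect 5th (5th): E#
Minor 7th (7th): G#
Minor 9th (9th): B

A#, C##, E#, G#, B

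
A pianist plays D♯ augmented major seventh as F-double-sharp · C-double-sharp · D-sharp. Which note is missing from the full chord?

A-double-sharp

The full D♯ augmented major seventh chord is D-sharp, F-double-sharp, A-double-sharp, C-double-sharp.
Comparing with the voicing, the augmented 5th (5th) — A-double-sharp — is absent.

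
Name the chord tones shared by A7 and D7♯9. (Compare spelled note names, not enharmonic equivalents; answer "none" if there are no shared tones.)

A7: A C♯ E G
D7♯9: D F♯ A C E♯
Common to both → A.

A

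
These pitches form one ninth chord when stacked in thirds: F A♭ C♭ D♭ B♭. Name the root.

B♭

Stacking in thirds gives B♭ – D♭ – F – A♭ – C♭, so B♭ is the root — B♭ minor seventh flat nine.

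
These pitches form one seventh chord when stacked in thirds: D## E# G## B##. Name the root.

E#

Arranged so that each adjacent pair is a third by letter name: E# – G## – B## – D##.
The bottom of that stack, E#, is the root (this is E# augmented major seventh).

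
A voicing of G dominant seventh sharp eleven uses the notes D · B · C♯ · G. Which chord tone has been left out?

F

The full G dominant seventh sharp eleven chord is G, B, D, F, C♯.
Comparing with the voicing, the minor 7th (7th) — F — is absent.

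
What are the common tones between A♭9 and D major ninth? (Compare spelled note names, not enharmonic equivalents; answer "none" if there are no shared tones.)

none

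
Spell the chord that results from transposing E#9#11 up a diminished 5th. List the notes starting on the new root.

Transposed root: E♯ → B (diminished 5th up). So we spell B dominant ninth sharp eleven:
Root: B
Major 3rd (3rd): D♯
Perfect 5th (5th): F♯
Minor 7th (7th): A
Major 9th (9th): C♯
Augmented 11th (11th): E♯

B  D♯  F♯  A  C♯  E♯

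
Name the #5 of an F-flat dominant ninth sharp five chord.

C

F-flat dominant ninth sharp five is built on F-flat; its 5th is an augmented 5th above the root.
A fifth above F uses the letter C, and the augmented 5th above F-flat is C.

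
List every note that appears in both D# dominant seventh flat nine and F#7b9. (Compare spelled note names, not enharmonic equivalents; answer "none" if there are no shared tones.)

A# – C# – E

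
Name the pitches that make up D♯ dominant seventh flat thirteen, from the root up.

D♯ dominant seventh flat thirteen is a dominant seventh flat thirteen built on D♯.
Root: D♯
Major 3rd (3rd): F𝄪
Perfect 5th (5th): A♯
Minor 7th (7th): C♯
Minor 13th (13th): B

D♯ F𝄪 A♯ C♯ B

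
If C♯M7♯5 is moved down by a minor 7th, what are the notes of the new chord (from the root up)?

D#  F##  A##  C##

A minor 7th down from C# is D#, so the new chord is D# augmented major seventh.
Root: D#
Major 3rd (3rd): F##
Augmented 5th (5th): A##
Major 7th (7th): C##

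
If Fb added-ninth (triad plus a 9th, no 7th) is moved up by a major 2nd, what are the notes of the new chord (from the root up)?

G-flat  B-flat  D-flat  A-flat

F-flat up a major 2nd → G-flat. New chord: G-flat added-ninth.
G-flat — root
B-flat — major 3rd
D-flat — perfect 5th
A-flat — major 9th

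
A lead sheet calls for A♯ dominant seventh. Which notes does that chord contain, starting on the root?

A-sharp – C-double-sharp – E-sharp – G-sharp

Root A-sharp, quality dominant seventh:
Root: A-sharp
Major 3rd (3rd): C-double-sharp
Perfect 5th (5th): E-sharp
Minor 7th (7th): G-sharp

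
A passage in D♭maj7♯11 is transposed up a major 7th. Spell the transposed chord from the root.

C, E, G, B, F#

Transposed root: Db → C (major 7th up). So we spell C major seventh sharp eleven:
root → C
3rd (major 3rd) → E
5th (perfect 5th) → G
7th (major 7th) → B
11th (augmented 11th) → F#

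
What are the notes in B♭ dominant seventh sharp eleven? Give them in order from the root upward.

B♭ dominant seventh sharp eleven: dominant seventh sharp eleven on B-flat.
B-flat — root
D — major 3rd
F — perfect 5th
A-flat — minor 7th
E — augmented 11th

B-flat, D, F, A-flat, E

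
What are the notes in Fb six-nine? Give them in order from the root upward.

Fb six-nine is a six-nine built on F♭.
Root: F♭
Major 3rd (3rd): A♭
Perfect 5th (5th): C♭
Major 6th (6th): D♭
Major 9th (9th): G♭

F♭ A♭ C♭ D♭ G♭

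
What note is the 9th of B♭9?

C

Root of B♭9 = Bb. The 9th is a major 9th: Bb up a major 9th → C.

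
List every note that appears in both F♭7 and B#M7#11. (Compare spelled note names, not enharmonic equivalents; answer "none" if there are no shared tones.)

F♭7: Fb Ab Cb Ebb
B#M7#11: B# D## F## A## E##
Common to both → none.

none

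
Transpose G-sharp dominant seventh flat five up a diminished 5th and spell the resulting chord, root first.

A diminished 5th up from G-sharp is D, so the new chord is D dominant seventh flat five.
Root: D
Major 3rd (3rd): F-sharp
Diminished 5th (5th): A-flat
Minor 7th (7th): C

D – F-sharp – A-flat – C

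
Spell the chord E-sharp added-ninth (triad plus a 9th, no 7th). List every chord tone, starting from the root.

E# – G## – B# – F##

E-sharp added-ninth: added-ninth on E#.
root → E#
3rd (major 3rd) → G##
5th (perfect 5th) → B#
9th (major 9th) → F##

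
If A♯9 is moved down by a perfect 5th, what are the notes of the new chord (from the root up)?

A perfect 5th down from A♯ is D♯, so the new chord is D♯ dominant ninth.
root → D♯
3rd (major 3rd) → F𝄪
5th (perfect 5th) → A♯
7th (minor 7th) → C♯
9th (major 9th) → E♯

D♯  F𝄪  A♯  C♯  E♯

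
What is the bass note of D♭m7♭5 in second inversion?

D♭m7♭5 = Db–Fb–Abb–Cb. Second inversion → fifth in the bass = Abb.

Abb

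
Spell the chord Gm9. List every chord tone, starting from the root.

Gm9 is a minor ninth built on G.
G — root
Bb — minor 3rd
D — perfect 5th
F — minor 7th
A — major 9th

G – Bb – D – F – A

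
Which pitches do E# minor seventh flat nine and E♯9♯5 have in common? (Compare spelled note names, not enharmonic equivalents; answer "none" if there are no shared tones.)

E♯ D♯

E# minor seventh flat nine = E♯, G♯, B♯, D♯, F♯.
E♯9♯5 = E♯, G𝄪, B𝄪, D♯, F𝄪.
Shared: E♯, D♯.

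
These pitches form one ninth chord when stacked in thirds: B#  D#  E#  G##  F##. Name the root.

Stacking in thirds gives E# – G## – B# – D# – F##, so E# is the root — E# dominant ninth.

E#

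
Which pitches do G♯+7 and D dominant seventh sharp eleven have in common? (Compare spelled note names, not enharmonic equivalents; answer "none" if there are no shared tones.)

G♯+7: G# B# D## F#
D dominant seventh sharp eleven: D F# A C G#
Common to both → G#, F#.

G# F#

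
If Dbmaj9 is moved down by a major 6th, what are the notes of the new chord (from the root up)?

Transposed root: D♭ → F♭ (major 6th down). So we spell F♭ major ninth:
root → F♭
3rd (major 3rd) → A♭
5th (perfect 5th) → C♭
7th (major 7th) → E♭
9th (major 9th) → G♭

F♭ A♭ C♭ E♭ G♭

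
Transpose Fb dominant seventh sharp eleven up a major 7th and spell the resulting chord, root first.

E-flat, G, B-flat, D-flat, A

F-flat up a major 7th → E-flat. New chord: E-flat dominant seventh sharp eleven.
E-flat — root
G — major 3rd
B-flat — perfect 5th
D-flat — minor 7th
A — augmented 11th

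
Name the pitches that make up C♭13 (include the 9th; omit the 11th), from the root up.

C♭, E♭, G♭, B𝄫, D♭, A♭

Root C♭, quality dominant thirteenth:
root → C♭
3rd (major 3rd) → E♭
5th (perfect 5th) → G♭
7th (minor 7th) → B𝄫
9th (major 9th) → D♭
13th (major 13th) → A♭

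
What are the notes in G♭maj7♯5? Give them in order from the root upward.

Gb, Bb, D, F

Root Gb, quality augmented major seventh:
Gb — root
Bb — major 3rd
D — augmented 5th
F — major 7th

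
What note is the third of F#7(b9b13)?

Root of F#7(b9b13) = F#. The 3rd is a major 3rd: F# up a major 3rd → A#.

A#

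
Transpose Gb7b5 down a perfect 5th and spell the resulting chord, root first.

Cb, Eb, Gbb, Bbb

Transposed root: Gb → Cb (perfect 5th down). So we spell Cb dominant seventh flat five:
Root: Cb
Major 3rd (3rd): Eb
Diminished 5th (5th): Gbb
Minor 7th (7th): Bbb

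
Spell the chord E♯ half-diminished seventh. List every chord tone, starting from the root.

E♯ half-diminished seventh: half-diminished seventh on E#.
root → E#
3rd (minor 3rd) → G#
5th (diminished 5th) → B
7th (minor 7th) → D#

E# – G# – B – D#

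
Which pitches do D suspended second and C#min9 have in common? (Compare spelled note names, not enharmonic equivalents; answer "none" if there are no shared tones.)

E

D suspended second = D, E, A.
C#min9 = C♯, E, G♯, B, D♯.
Shared: E.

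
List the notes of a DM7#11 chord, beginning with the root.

Root D, quality major seventh sharp eleven:
- root: D
- major 3rd: F#
- perfect 5th: A
- major 7th: C#
- augmented 11th: G#

D, F#, A, C#, G#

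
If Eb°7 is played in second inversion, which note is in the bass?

Bbb

Eb°7 in root position is Eb–Gb–Bbb–Dbb.
Second inversion places the fifth in the bass, which is Bbb.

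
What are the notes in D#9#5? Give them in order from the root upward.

D#  F##  A##  C#  E#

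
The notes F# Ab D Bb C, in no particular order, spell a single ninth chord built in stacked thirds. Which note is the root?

Stacking in thirds gives Bb – D – F# – Ab – C, so Bb is the root — Bb dominant ninth sharp five.

Bb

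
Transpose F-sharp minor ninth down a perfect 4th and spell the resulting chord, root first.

C# – E – G# – B – D#

F# down a perfect 4th → C#. New chord: C# minor ninth.
Root: C#
Minor 3rd (3rd): E
Perfect 5th (5th): G#
Minor 7th (7th): B
Major 9th (9th): D#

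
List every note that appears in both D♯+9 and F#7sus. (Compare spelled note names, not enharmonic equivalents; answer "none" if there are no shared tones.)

D♯+9: D# F## A## C# E#
F#7sus: F# B C# E
Common to both → C#.

C#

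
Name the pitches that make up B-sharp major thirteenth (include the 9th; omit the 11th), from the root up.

B#, D##, F##, A##, C##, G##

B-sharp major thirteenth is a major thirteenth built on B#.
B# — root
D## — major 3rd
F## — perfect 5th
A## — major 7th
C## — major 9th
G## — major 13th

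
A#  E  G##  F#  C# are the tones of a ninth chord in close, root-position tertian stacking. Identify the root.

F#

Arranged so that each adjacent pair is a third by letter name: F# – A# – C# – E – G##.
The bottom of that stack, F#, is the root (this is F# dominant seventh sharp nine).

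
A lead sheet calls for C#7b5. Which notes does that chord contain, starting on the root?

Root C#, quality dominant seventh flat five:
Root: C#
Major 3rd (3rd): E#
Diminished 5th (5th): G
Minor 7th (7th): B

C#  E#  G  B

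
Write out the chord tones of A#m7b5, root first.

A#m7b5: half-diminished seventh on A#.
- root: A#
- minor 3rd: C#
- diminished 5th: E
- minor 7th: G#

A#, C#, E, G#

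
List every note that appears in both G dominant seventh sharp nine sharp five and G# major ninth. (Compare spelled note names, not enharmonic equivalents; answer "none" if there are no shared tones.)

G dominant seventh sharp nine sharp five = G, B, D-sharp, F, A-sharp.
G# major ninth = G-sharp, B-sharp, D-sharp, F-double-sharp, A-sharp.
Shared: D-sharp, A-sharp.

D-sharp, A-sharp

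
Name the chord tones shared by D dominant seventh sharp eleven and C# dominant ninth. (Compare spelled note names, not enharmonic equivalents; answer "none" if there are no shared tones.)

G-sharp

D dominant seventh sharp eleven: D F-sharp A C G-sharp
C# dominant ninth: C-sharp E-sharp G-sharp B D-sharp
Common to both → G-sharp.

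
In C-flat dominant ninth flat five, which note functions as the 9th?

Root of C-flat dominant ninth flat five = C-flat. The 9th is a major 9th: C-flat up a major 9th → D-flat.

D-flat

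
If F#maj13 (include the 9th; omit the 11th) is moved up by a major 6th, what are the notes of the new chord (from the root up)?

D#, F##, A#, C##, E#, B#

F# up a major 6th → D#. New chord: D# major thirteenth.
D# — root
F## — major 3rd
A# — perfect 5th
C## — major 7th
E# — major 9th
B# — major 13th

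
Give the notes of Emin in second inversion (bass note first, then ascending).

B, E, G

In root position, Emin is E–G–B.
Second inversion puts the fifth (B) in the bass.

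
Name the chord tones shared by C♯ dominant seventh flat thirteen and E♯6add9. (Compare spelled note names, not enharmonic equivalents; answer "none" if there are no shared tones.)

C♯ dominant seventh flat thirteen: C# E# G# B A
E♯6add9: E# G## B# C## F##
Common to both → E#.

E#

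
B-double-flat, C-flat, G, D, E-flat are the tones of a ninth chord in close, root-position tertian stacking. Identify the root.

Arranged so that each adjacent pair is a third by letter name: C-flat – E-flat – G – B-double-flat – D.
The bottom of that stack, C-flat, is the root (this is C-flat dominant seventh sharp nine sharp five).

C-flat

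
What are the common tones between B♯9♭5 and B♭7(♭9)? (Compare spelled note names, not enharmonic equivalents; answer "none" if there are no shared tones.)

B♯9♭5: B# D## F# A# C##
B♭7(♭9): Bb D F Ab Cb
Common to both → none.

none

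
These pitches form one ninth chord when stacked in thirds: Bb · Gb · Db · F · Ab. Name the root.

Stacking in thirds gives Gb – Bb – Db – F – Ab, so Gb is the root — Gb major ninth.

Gb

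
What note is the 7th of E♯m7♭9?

Root of E♯m7♭9 = E#. The 7th is a minor 7th: E# up a minor 7th → D#.

D#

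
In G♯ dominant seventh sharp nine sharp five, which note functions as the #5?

G♯ dominant seventh sharp nine sharp five is built on G-sharp; its 5th is an augmented 5th above the root.
A fifth above G uses the letter D, and the augmented 5th above G-sharp is D-double-sharp.

D-double-sharp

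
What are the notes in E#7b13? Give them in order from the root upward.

E#7b13 is a dominant seventh flat thirteen built on E♯.
- root: E♯
- major 3rd: G𝄪
- perfect 5th: B♯
- minor 7th: D♯
- minor 13th: C♯

E♯ G𝄪 B♯ D♯ C♯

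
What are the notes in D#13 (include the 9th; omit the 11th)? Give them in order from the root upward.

D# F## A# C# E# B#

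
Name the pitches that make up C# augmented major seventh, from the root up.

C-sharp, E-sharp, G-double-sharp, B-sharp

Root C-sharp, quality augmented major seventh:
root → C-sharp
3rd (major 3rd) → E-sharp
5th (augmented 5th) → G-double-sharp
7th (major 7th) → B-sharp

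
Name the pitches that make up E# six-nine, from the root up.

E# six-nine is a six-nine built on E-sharp.
root → E-sharp
3rd (major 3rd) → G-double-sharp
5th (perfect 5th) → B-sharp
6th (major 6th) → C-double-sharp
9th (major 9th) → F-double-sharp

E-sharp, G-double-sharp, B-sharp, C-double-sharp, F-double-sharp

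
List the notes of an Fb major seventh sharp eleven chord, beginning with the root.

Fb, Ab, Cb, Eb, Bb

Fb major seventh sharp eleven: major seventh sharp eleven on Fb.
- root: Fb
- major 3rd: Ab
- perfect 5th: Cb
- major 7th: Eb
- augmented 11th: Bb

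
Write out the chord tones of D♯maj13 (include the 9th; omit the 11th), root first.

D#, F##, A#, C##, E#, B#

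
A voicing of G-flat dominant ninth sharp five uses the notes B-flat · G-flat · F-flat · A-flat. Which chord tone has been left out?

D

G-flat dominant ninth sharp five = G-flat, B-flat, D, F-flat, A-flat. The voicing lacks the 5th (augmented 5th), D.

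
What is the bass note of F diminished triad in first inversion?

A-flat

F diminished triad = F–A-flat–C-flat. First inversion → third in the bass = A-flat.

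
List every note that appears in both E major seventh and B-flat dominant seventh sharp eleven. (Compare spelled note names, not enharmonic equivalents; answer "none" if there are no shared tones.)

E major seventh = E, G-sharp, B, D-sharp.
B-flat dominant seventh sharp eleven = B-flat, D, F, A-flat, E.
Shared: E.

E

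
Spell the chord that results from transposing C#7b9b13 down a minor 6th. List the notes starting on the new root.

E#, G##, B#, D#, F#, C#

A minor 6th down from C# is E#, so the new chord is E# dominant seventh flat nine flat thirteen.
root → E#
3rd (major 3rd) → G##
5th (perfect 5th) → B#
7th (minor 7th) → D#
9th (minor 9th) → F#
13th (minor 13th) → C#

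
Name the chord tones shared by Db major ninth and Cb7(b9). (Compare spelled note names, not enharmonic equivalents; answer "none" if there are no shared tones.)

Eb

Db major ninth: Db F Ab C Eb
Cb7(b9): Cb Eb Gb Bbb Dbb
Common to both → Eb.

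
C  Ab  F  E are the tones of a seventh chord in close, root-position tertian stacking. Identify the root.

F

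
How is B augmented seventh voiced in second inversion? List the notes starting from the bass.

F##  A  B  D#

B augmented seventh = B–D#–F##–A; second inversion → fifth (F##) lowest.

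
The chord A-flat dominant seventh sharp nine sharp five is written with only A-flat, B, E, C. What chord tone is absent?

G-flat

The full A-flat dominant seventh sharp nine sharp five chord is A-flat, C, E, G-flat, B.
Comparing with the voicing, the minor 7th (7th) — G-flat — is absent.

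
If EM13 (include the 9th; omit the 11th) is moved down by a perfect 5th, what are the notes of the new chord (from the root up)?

A, C♯, E, G♯, B, F♯

Transposed root: E → A (perfect 5th down). So we spell A major thirteenth:
A — root
C♯ — major 3rd
E — perfect 5th
G♯ — major 7th
B — major 9th
F♯ — major 13th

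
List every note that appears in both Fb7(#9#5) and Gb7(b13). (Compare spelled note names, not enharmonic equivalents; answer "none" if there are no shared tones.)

Fb, Ebb

Fb7(#9#5): Fb Ab C Ebb G
Gb7(b13): Gb Bb Db Fb Ebb
Common to both → Fb, Ebb.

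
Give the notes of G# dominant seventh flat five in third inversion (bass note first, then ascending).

In root position, G# dominant seventh flat five is G#–B#–D–F#.
Third inversion puts the seventh (F#) in the bass.

F#  G#  B#  D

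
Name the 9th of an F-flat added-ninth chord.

Root of F-flat added-ninth = F♭. The 9th is a major 9th: F♭ up a major 9th → G♭.

G♭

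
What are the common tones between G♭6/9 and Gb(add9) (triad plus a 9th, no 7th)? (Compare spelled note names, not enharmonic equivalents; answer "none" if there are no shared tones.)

Gb – Bb – Db – Ab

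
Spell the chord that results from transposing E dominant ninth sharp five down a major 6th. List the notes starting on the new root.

E down a major 6th → G. New chord: G dominant ninth sharp five.
- root: G
- major 3rd: B
- augmented 5th: D#
- minor 7th: F
- major 9th: A

G, B, D#, F, A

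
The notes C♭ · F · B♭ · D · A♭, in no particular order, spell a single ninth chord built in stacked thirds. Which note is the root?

B♭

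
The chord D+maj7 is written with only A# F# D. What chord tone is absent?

The full D+maj7 chord is D, F#, A#, C#.
Comparing with the voicing, the major 7th (7th) — C# — is absent.

C#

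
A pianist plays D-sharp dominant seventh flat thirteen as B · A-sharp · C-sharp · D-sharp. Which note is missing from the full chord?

The full D-sharp dominant seventh flat thirteen chord is D-sharp, F-double-sharp, A-sharp, C-sharp, B.
Comparing with the voicing, the major 3rd (3rd) — F-double-sharp — is absent.

F-double-sharp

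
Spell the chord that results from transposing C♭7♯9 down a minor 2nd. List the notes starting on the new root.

Bb D F Ab C#

Transposed root: Cb → Bb (minor 2nd down). So we spell Bb dominant seventh sharp nine:
root → Bb
3rd (major 3rd) → D
5th (perfect 5th) → F
7th (minor 7th) → Ab
9th (augmented 9th) → C#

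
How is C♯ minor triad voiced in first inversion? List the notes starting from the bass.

In root position, C♯ minor triad is C♯–E–G♯.
First inversion puts the third (E) in the bass.

E – G♯ – C♯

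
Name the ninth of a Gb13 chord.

Gb13 is built on Gb; its 9th is a major 9th above the root.
A second above G uses the letter A, and the major 9th above Gb is Ab.

Ab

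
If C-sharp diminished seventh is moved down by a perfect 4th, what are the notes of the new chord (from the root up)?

G-sharp B D F

C-sharp down a perfect 4th → G-sharp. New chord: G-sharp diminished seventh.
- root: G-sharp
- minor 3rd: B
- diminished 5th: D
- diminished 7th: F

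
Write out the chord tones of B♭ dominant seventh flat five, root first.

Root B-flat, quality dominant seventh flat five:
B-flat — root
D — major 3rd
F-flat — diminished 5th
A-flat — minor 7th

B-flat, D, F-flat, A-flat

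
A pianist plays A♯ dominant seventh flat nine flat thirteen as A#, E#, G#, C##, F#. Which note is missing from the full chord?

B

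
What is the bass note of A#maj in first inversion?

C##

A#maj = A#–C##–E#. First inversion → third in the bass = C##.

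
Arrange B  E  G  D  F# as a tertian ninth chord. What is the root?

Arranged so that each adjacent pair is a third by letter name: E – G – B – D – F#.
The bottom of that stack, E, is the root (this is E minor ninth).

E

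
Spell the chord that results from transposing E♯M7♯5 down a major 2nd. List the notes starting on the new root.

D# – F## – A## – C##

Transposed root: E# → D# (major 2nd down). So we spell D# augmented major seventh:
D# — root
F## — major 3rd
A## — augmented 5th
C## — major 7th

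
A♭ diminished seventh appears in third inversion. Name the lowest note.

Gbb

A♭ diminished seventh in root position is Ab–Cb–Ebb–Gbb.
Third inversion places the seventh in the bass, which is Gbb.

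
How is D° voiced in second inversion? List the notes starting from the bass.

In root position, D° is D–F–Ab.
Second inversion puts the fifth (Ab) in the bass.

Ab – D – F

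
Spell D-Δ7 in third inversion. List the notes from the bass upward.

C♯, D, F, A

In root position, D-Δ7 is D–F–A–C♯.
Third inversion puts the seventh (C♯) in the bass.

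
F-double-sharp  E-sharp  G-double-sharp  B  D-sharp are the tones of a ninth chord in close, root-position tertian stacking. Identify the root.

Stacking in thirds gives E-sharp – G-double-sharp – B – D-sharp – F-double-sharp, so E-sharp is the root — E-sharp dominant ninth flat five.

E-sharp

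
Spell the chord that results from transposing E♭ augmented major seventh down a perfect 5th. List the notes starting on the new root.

A-flat – C – E – G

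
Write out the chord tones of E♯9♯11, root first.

E# G## B# D# F## A##

E♯9♯11 is a dominant ninth sharp eleven built on E#.
E# — root
G## — major 3rd
B# — perfect 5th
D# — minor 7th
F## — major 9th
A## — augmented 11th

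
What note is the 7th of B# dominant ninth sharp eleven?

A-sharp

Root of B# dominant ninth sharp eleven = B-sharp. The 7th is a minor 7th: B-sharp up a minor 7th → A-sharp.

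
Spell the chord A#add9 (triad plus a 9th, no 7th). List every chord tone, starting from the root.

A#add9 is an added-ninth built on A#.
Root: A#
Major 3rd (3rd): C##
Perfect 5th (5th): E#
Major 9th (9th): B#

A#  C##  E#  B#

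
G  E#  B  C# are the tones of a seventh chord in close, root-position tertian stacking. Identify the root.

C#

Stacking in thirds gives C# – E# – G – B, so C# is the root — C# dominant seventh flat five.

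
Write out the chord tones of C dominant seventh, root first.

C, E, G, Bb

C dominant seventh is a dominant seventh built on C.
root → C
3rd (major 3rd) → E
5th (perfect 5th) → G
7th (minor 7th) → Bb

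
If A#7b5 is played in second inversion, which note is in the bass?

A#7b5 = A#–C##–E–G#. Second inversion → fifth in the bass = E.

E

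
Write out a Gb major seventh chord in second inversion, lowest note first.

D♭, F, G♭, B♭

In root position, Gb major seventh is G♭–B♭–D♭–F.
Second inversion puts the fifth (D♭) in the bass.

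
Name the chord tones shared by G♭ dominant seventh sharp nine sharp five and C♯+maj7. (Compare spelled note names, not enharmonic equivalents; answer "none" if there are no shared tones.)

none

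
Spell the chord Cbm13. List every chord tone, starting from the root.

Cbm13 is a minor thirteenth built on Cb.
Cb — root
Ebb — minor 3rd
Gb — perfect 5th
Bbb — minor 7th
Db — major 9th
Fb — perfect 11th
Ab — major 13th

Cb – Ebb – Gb – Bbb – Db – Fb – Ab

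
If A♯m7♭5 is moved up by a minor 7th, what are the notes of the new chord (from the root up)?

G#, B, D, F#

A# up a minor 7th → G#. New chord: G# half-diminished seventh.
G# — root
B — minor 3rd
D — diminished 5th
F# — minor 7th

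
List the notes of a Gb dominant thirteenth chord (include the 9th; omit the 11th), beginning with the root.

Gb Bb Db Fb Ab Eb

Gb dominant thirteenth: dominant thirteenth on Gb.
Gb — root
Bb — major 3rd
Db — perfect 5th
Fb — minor 7th
Ab — major 9th
Eb — major 13th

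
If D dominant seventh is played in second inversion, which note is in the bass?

A

D dominant seventh = D–F#–A–C. Second inversion → fifth in the bass = A.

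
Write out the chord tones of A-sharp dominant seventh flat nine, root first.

A-sharp dominant seventh flat nine is a dominant seventh flat nine built on A#.
- root: A#
- major 3rd: C##
- perfect 5th: E#
- minor 7th: G#
- minor 9th: B

A#  C##  E#  G#  B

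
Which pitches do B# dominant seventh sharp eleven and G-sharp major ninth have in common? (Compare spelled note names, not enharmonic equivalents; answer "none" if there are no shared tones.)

B-sharp, F-double-sharp, A-sharp

B# dominant seventh sharp eleven = B-sharp, D-double-sharp, F-double-sharp, A-sharp, E-double-sharp.
G-sharp major ninth = G-sharp, B-sharp, D-sharp, F-double-sharp, A-sharp.
Shared: B-sharp, F-double-sharp, A-sharp.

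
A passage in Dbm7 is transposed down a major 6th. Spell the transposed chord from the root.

A major 6th down from Db is Fb, so the new chord is Fb minor seventh.
Root: Fb
Minor 3rd (3rd): Abb
Perfect 5th (5th): Cb
Minor 7th (7th): Ebb

Fb, Abb, Cb, Ebb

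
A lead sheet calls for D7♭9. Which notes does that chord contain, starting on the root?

Root D, quality dominant seventh flat nine:
- root: D
- major 3rd: F♯
- perfect 5th: A
- minor 7th: C
- minor 9th: E♭

D F♯ A C E♭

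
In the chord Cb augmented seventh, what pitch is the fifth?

G

Cb augmented seventh is built on C-flat; its 5th is an augmented 5th above the root.
A fifth above C uses the letter G, and the augmented 5th above C-flat is G.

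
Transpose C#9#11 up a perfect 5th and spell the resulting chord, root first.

G♯, B♯, D♯, F♯, A♯, C𝄪

A perfect 5th up from C♯ is G♯, so the new chord is G♯ dominant ninth sharp eleven.
- root: G♯
- major 3rd: B♯
- perfect 5th: D♯
- minor 7th: F♯
- major 9th: A♯
- augmented 11th: C𝄪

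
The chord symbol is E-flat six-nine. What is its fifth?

Bb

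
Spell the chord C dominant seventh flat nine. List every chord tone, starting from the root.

Root C, quality dominant seventh flat nine:
C — root
E — major 3rd
G — perfect 5th
B-flat — minor 7th
D-flat — minor 9th

C E G B-flat D-flat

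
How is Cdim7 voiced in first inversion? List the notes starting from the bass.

Eb, Gb, Bbb, C

Cdim7 = C–Eb–Gb–Bbb; first inversion → third (Eb) lowest.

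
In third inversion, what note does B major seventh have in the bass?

B major seventh = B–D-sharp–F-sharp–A-sharp. Third inversion → seventh in the bass = A-sharp.

A-sharp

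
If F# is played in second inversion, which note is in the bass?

F# in root position is F#–A#–C#.
Second inversion places the fifth in the bass, which is C#.

C#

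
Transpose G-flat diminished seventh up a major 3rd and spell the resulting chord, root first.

B-flat – D-flat – F-flat – A-double-flat

A major 3rd up from G-flat is B-flat, so the new chord is B-flat diminished seventh.
Root: B-flat
Minor 3rd (3rd): D-flat
Diminished 5th (5th): F-flat
Diminished 7th (7th): A-double-flat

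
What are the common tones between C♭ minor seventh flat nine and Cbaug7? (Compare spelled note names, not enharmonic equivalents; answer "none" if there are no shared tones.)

C♭ minor seventh flat nine: Cb Ebb Gb Bbb Dbb
Cbaug7: Cb Eb G Bbb
Common to both → Cb, Bbb.

Cb, Bbb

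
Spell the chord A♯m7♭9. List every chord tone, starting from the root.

A# – C# – E# – G# – B

Root A#, quality minor seventh flat nine:
Root: A#
Minor 3rd (3rd): C#
Perfect 5th (5th): E#
Minor 7th (7th): G#
Minor 9th (9th): B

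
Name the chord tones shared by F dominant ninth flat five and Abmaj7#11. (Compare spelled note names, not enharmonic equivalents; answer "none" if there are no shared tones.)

F dominant ninth flat five = F, A, Cb, Eb, G.
Abmaj7#11 = Ab, C, Eb, G, D.
Shared: Eb, G.

Eb, G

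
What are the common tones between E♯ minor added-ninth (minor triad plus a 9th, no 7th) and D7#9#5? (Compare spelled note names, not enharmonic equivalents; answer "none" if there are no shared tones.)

E♯

E♯ minor added-ninth = E♯, G♯, B♯, F𝄪.
D7#9#5 = D, F♯, A♯, C, E♯.
Shared: E♯.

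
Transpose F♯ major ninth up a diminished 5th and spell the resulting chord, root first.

A diminished 5th up from F-sharp is C, so the new chord is C major ninth.
C — root
E — major 3rd
G — perfect 5th
B — major 7th
D — major 9th

C – E – G – B – D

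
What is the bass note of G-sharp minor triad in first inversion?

B

G-sharp minor triad = G#–B–D#. First inversion → third in the bass = B.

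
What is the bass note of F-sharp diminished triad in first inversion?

F-sharp diminished triad in root position is F-sharp–A–C.
First inversion places the third in the bass, which is A.

A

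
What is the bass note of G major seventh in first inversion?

G major seventh in root position is G–B–D–F#.
First inversion places the third in the bass, which is B.

B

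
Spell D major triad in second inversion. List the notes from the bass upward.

A, D, F#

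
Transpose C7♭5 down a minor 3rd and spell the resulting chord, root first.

A, C#, Eb, G

C down a minor 3rd → A. New chord: A dominant seventh flat five.
- root: A
- major 3rd: C#
- diminished 5th: Eb
- minor 7th: G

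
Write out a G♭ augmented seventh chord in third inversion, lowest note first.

F♭ G♭ B♭ D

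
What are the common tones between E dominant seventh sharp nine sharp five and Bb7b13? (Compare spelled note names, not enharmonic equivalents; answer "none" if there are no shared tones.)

E dominant seventh sharp nine sharp five = E, G#, B#, D, F##.
Bb7b13 = Bb, D, F, Ab, Gb.
Shared: D.

D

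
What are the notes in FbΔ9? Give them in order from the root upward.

Fb – Ab – Cb – Eb – Gb

Root Fb, quality major ninth:
root → Fb
3rd (major 3rd) → Ab
5th (perfect 5th) → Cb
7th (major 7th) → Eb
9th (major 9th) → Gb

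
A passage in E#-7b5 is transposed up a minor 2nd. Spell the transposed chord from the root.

E♯ up a minor 2nd → F♯. New chord: F♯ half-diminished seventh.
- root: F♯
- minor 3rd: A
- diminished 5th: C
- minor 7th: E

F♯, A, C, E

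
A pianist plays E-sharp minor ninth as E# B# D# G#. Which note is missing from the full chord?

F##

E-sharp minor ninth = E#, G#, B#, D#, F##. The voicing lacks the 9th (major 9th), F##.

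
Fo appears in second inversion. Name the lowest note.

Cb

Fo = F–Ab–Cb. Second inversion → fifth in the bass = Cb.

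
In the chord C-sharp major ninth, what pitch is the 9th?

Root of C-sharp major ninth = C-sharp. The 9th is a major 9th: C-sharp up a major 9th → D-sharp.

D-sharp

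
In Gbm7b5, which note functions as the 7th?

F♭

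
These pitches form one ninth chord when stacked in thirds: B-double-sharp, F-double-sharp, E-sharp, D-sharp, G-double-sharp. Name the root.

Stacking in thirds gives E-sharp – G-double-sharp – B-double-sharp – D-sharp – F-double-sharp, so E-sharp is the root — E-sharp dominant ninth sharp five.

E-sharp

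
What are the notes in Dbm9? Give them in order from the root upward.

Db, Fb, Ab, Cb, Eb

Root Db, quality minor ninth:
- root: Db
- minor 3rd: Fb
- perfect 5th: Ab
- minor 7th: Cb
- major 9th: Eb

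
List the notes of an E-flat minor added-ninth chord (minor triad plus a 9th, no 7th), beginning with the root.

E-flat – G-flat – B-flat – F

Root E-flat, quality minor added-ninth:
- root: E-flat
- minor 3rd: G-flat
- perfect 5th: B-flat
- major 9th: F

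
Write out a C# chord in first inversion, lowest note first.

E♯, G♯, C♯

C# = C♯–E♯–G♯; first inversion → third (E♯) lowest.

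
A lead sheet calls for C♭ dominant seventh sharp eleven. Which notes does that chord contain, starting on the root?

C♭ dominant seventh sharp eleven is a dominant seventh sharp eleven built on C-flat.
Root: C-flat
Major 3rd (3rd): E-flat
Perfect 5th (5th): G-flat
Minor 7th (7th): B-double-flat
Augmented 11th (11th): F

C-flat, E-flat, G-flat, B-double-flat, F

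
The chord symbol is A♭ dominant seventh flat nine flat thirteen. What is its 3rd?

C

Root of A♭ dominant seventh flat nine flat thirteen = Ab. The 3rd is a major 3rd: Ab up a major 3rd → C.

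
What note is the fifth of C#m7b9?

G#

Root of C#m7b9 = C#. The 5th is a perfect 5th: C# up a perfect 5th → G#.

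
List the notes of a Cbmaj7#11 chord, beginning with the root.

C♭  E♭  G♭  B♭  F

Cbmaj7#11: major seventh sharp eleven on C♭.
- root: C♭
- major 3rd: E♭
- perfect 5th: G♭
- major 7th: B♭
- augmented 11th: F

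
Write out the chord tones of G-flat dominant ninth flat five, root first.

G-flat, B-flat, D-double-flat, F-flat, A-flat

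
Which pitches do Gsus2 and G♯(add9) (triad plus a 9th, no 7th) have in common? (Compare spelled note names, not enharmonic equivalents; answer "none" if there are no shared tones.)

none

Gsus2 = G, A, D.
G♯(add9) = G#, B#, D#, A#.
Shared: none.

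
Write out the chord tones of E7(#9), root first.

E, G#, B, D, F##

Root E, quality dominant seventh sharp nine:
- root: E
- major 3rd: G#
- perfect 5th: B
- minor 7th: D
- augmented 9th: F##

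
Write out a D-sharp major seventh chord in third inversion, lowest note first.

C## – D# – F## – A#

D-sharp major seventh = D#–F##–A#–C##; third inversion → seventh (C##) lowest.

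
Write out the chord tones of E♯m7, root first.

E♯ G♯ B♯ D♯

Root E♯, quality minor seventh:
root → E♯
3rd (minor 3rd) → G♯
5th (perfect 5th) → B♯
7th (minor 7th) → D♯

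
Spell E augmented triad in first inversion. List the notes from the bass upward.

In root position, E augmented triad is E–G-sharp–B-sharp.
First inversion puts the third (G-sharp) in the bass.

G-sharp, B-sharp, E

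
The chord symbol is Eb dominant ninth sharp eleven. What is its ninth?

Eb dominant ninth sharp eleven is built on E♭; its 9th is a major 9th above the root.
A second above E uses the letter F, and the major 9th above E♭ is F.

F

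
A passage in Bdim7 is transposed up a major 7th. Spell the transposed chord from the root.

A# – C# – E – G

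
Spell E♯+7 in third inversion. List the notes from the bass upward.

In root position, E♯+7 is E#–G##–B##–D#.
Third inversion puts the seventh (D#) in the bass.

D#, E#, G##, B##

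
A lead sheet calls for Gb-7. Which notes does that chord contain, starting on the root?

Root Gb, quality minor seventh:
root → Gb
3rd (minor 3rd) → Bbb
5th (perfect 5th) → Db
7th (minor 7th) → Fb

Gb, Bbb, Db, Fb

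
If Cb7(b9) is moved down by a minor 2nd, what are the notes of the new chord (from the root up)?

A minor 2nd down from Cb is Bb, so the new chord is Bb dominant seventh flat nine.
Root: Bb
Major 3rd (3rd): D
Perfect 5th (5th): F
Minor 7th (7th): Ab
Minor 9th (9th): Cb

Bb D F Ab Cb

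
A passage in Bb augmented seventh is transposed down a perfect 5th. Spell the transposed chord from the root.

A perfect 5th down from B-flat is E-flat, so the new chord is E-flat augmented seventh.
root → E-flat
3rd (major 3rd) → G
5th (augmented 5th) → B
7th (minor 7th) → D-flat

E-flat  G  B  D-flat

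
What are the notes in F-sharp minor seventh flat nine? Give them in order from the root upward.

F♯, A, C♯, E, G

Root F♯, quality minor seventh flat nine:
F♯ — root
A — minor 3rd
C♯ — perfect 5th
E — minor 7th
G — minor 9th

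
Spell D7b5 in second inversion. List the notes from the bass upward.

Ab – C – D – F#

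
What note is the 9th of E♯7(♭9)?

F#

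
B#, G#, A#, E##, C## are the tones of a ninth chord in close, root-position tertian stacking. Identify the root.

A#

Arranged so that each adjacent pair is a third by letter name: A# – C## – E## – G# – B#.
The bottom of that stack, A#, is the root (this is A# dominant ninth sharp five).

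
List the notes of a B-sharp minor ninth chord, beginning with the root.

Root B♯, quality minor ninth:
B♯ — root
D♯ — minor 3rd
F𝄪 — perfect 5th
A♯ — minor 7th
C𝄪 — major 9th

B♯ – D♯ – F𝄪 – A♯ – C𝄪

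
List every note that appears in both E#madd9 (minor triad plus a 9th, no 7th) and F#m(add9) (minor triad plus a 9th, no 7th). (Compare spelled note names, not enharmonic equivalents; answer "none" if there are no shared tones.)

E#madd9 = E#, G#, B#, F##.
F#m(add9) = F#, A, C#, G#.
Shared: G#.

G#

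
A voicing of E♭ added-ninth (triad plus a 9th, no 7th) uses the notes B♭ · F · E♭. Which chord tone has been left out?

The full E♭ added-ninth chord is E♭, G, B♭, F.
Comparing with the voicing, the major 3rd (3rd) — G — is absent.

G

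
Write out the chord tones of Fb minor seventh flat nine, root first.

Fb minor seventh flat nine is a minor seventh flat nine built on F♭.
F♭ — root
A𝄫 — minor 3rd
C♭ — perfect 5th
E𝄫 — minor 7th
G𝄫 — minor 9th

F♭ A𝄫 C♭ E𝄫 G𝄫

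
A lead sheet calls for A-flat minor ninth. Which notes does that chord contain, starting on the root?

A-flat  C-flat  E-flat  G-flat  B-flat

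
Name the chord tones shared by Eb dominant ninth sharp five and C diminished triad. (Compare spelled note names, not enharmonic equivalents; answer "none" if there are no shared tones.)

Eb dominant ninth sharp five = E-flat, G, B, D-flat, F.
C diminished triad = C, E-flat, G-flat.
Shared: E-flat.

E-flat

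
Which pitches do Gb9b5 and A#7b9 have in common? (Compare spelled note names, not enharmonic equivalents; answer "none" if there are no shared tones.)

Gb9b5: Gb Bb Dbb Fb Ab
A#7b9: A# C## E# G# B
Common to both → none.

none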